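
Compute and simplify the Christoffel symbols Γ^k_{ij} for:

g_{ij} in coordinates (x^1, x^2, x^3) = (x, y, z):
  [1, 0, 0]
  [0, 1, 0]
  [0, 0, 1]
Using Γ^k_{ij} = (1/2) g^{km} (∂_i g_{mj} + ∂_j g_{mi} - ∂_m g_{ij}); the metric is diagonal, so only the m = k term contributes.
Every metric component is constant, so all ∂_m g_{ij} = 0 and every Christoffel symbol vanishes.
All Christoffel symbols are zero.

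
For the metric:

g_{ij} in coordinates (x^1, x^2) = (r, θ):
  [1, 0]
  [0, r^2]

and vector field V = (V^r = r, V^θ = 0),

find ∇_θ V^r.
Non-zero Christoffel symbols:
Γ^r_{θ θ} = -r
Γ^θ_{r θ} = 1/r
∇_θ V^r = ∂_θ V^r + Γ^r_{θ j} V^j
  = (0) + (0)(r) + (-r)(0)
  = 0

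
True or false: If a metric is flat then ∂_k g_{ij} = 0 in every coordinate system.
Flatness means R^i_{jkl} = 0; the components can still vary, e.g. the flat plane in polar coordinates has g_{θθ} = r^2.
False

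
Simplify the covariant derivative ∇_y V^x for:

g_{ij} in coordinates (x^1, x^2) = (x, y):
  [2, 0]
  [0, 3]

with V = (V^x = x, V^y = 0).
All Christoffel symbols are zero.
∇_y V^x = ∂_y V^x + Γ^x_{y j} V^j
  = (0) + (0)(x) + (0)(0)
  = 0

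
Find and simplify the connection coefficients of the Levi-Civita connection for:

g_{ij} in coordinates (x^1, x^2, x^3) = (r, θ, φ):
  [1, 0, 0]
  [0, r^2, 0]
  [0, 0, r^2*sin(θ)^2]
Using Γ^k_{ij} = (1/2) g^{km} (∂_i g_{mj} + ∂_j g_{mi} - ∂_m g_{ij}); the metric is diagonal, so only the m = k term contributes.
Non-zero symbols (using the symmetry Γ^k_{ij} = Γ^k_{ji}):
Γ^r_{θ θ} = (1/2) g^{rr} (∂_θ g_{rθ} + ∂_θ g_{rθ} - ∂_r g_{θθ}) = (1/2)(1)((0) + (0) - (2*r)) = -r
Γ^r_{φ φ} = (1/2) g^{rr} (∂_φ g_{rφ} + ∂_φ g_{rφ} - ∂_r g_{φφ}) = (1/2)(1)((0) + (0) - (2*r*sin(θ)^2)) = -r*sin(θ)^2
Γ^θ_{r θ} = (1/2) g^{θθ} (∂_r g_{θθ} + ∂_θ g_{θr} - ∂_θ g_{rθ}) = (1/2)(1/r^2)((2*r) + (0) - (0)) = 1/r
Γ^θ_{φ φ} = (1/2) g^{θθ} (∂_φ g_{θφ} + ∂_φ g_{θφ} - ∂_θ g_{φφ}) = (1/2)(1/r^2)((0) + (0) - (r^2*sin(2*θ))) = -sin(2*θ)/2
Γ^φ_{r φ} = (1/2) g^{φφ} (∂_r g_{φφ} + ∂_φ g_{φr} - ∂_φ g_{rφ}) = (1/2)(1/(r^2*sin(θ)^2))((2*r*sin(θ)^2) + (0) - (0)) = 1/r
Γ^φ_{θ φ} = (1/2) g^{φφ} (∂_θ g_{φφ} + ∂_φ g_{φθ} - ∂_φ g_{θφ}) = (1/2)(1/(r^2*sin(θ)^2))((r^2*sin(2*θ)) + (0) - (0)) = 1/tan(θ)
All other Christoffel symbols are zero.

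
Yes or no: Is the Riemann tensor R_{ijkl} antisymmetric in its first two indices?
R_{ijkl} = -R_{jikl} (follows from metric compatibility).
Yes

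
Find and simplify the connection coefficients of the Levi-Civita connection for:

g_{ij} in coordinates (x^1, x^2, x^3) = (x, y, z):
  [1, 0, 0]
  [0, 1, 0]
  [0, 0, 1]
Using Γ^k_{ij} = (1/2) g^{km} (∂_i g_{mj} + ∂_j g_{mi} - ∂_m g_{ij}); the metric is diagonal, so only the m = k term contributes.
Every metric component is constant, so all ∂_m g_{ij} = 0 and every Christoffel symbol vanishes.
All Christoffel symbols are zero.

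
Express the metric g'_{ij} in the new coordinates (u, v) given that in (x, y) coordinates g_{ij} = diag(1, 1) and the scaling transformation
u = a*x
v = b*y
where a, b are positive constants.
Invert the transformation: x = u/a, y = v/b
g'_{ij} = (∂x^k/∂x'^i)(∂x^l/∂x'^j) g_{kl}; with g_{kl} = δ_{kl} this is Σ_k (∂x^k/∂x'^i)(∂x^k/∂x'^j).
Jacobian: ∂x/∂u = 1/a, ∂x/∂v = 0, ∂y/∂u = 0, ∂y/∂v = 1/b
g'_{uu} = (1/a)(1/a) + (0)(0) = 1/a^2
g'_{uv} = (1/a)(0) + (0)(1/b) = 0
g'_{vv} = (0)(0) + (1/b)(1/b) = 1/b^2
g'_{ij} = diag(1/a^2, 1/b^2)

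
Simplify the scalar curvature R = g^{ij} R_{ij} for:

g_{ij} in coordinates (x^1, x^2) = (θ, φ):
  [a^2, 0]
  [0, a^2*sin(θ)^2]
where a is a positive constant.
Non-zero Christoffel symbols (Γ^k_{ij} = Γ^k_{ji}):
Γ^θ_{φ φ} = -sin(2*θ)/2
Γ^φ_{θ φ} = 1/tan(θ)
Ricci tensor (R_{ij} = R^k_{ikj}): R_{θθ} = 1, R_{θφ} = 0, R_{φφ} = sin(θ)^2
Inverse metric: g^{θθ} = 1/a^2, g^{φφ} = 1/(a^2*sin(θ)^2)
R = g^{ij} R_{ij} = (1/a^2)(1) + (1/(a^2*sin(θ)^2))(sin(θ)^2) = 2/a^2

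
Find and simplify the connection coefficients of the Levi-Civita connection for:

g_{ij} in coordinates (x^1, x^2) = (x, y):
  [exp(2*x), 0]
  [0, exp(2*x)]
Using Γ^k_{ij} = (1/2) g^{km} (∂_i g_{mj} + ∂_j g_{mi} - ∂_m g_{ij}); the metric is diagonal, so only the m = k term contributes.
Non-zero symbols (using the symmetry Γ^k_{ij} = Γ^k_{ji}):
Γ^x_{x x} = (1/2) g^{xx} (∂_x g_{xx} + ∂_x g_{xx} - ∂_x g_{xx}) = (1/2)(exp(-2*x))((2*exp(2*x)) + (2*exp(2*x)) - (2*exp(2*x))) = 1
Γ^x_{y y} = (1/2) g^{xx} (∂_y g_{xy} + ∂_y g_{xy} - ∂_x g_{yy}) = (1/2)(exp(-2*x))((0) + (0) - (2*exp(2*x))) = -1
Γ^y_{x y} = (1/2) g^{yy} (∂_x g_{yy} + ∂_y g_{yx} - ∂_y g_{xy}) = (1/2)(exp(-2*x))((2*exp(2*x)) + (0) - (0)) = 1
All other Christoffel symbols are zero.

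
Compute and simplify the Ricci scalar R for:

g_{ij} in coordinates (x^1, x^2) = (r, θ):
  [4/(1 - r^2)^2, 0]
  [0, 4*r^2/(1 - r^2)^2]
Non-zero Christoffel symbols (Γ^k_{ij} = Γ^k_{ji}):
Γ^r_{r r} = 2*r/(1 - r^2)
Γ^r_{θ θ} = (r^3 + r)/(r^2 - 1)
Γ^θ_{r θ} = (-r^2 - 1)/(r^3 - r)
Ricci tensor (R_{ij} = R^k_{ikj}): R_{rr} = -4/(r^2 - 1)^2, R_{rθ} = 0, R_{θθ} = -4*r^2/(r^2 - 1)^2
Inverse metric: g^{rr} = (1 - r^2)^2/4, g^{θθ} = (1 - r^2)^2/(4*r^2)
R = g^{ij} R_{ij} = ((1 - r^2)^2/4)(-4/(r^2 - 1)^2) + ((1 - r^2)^2/(4*r^2))(-4*r^2/(r^2 - 1)^2) = -2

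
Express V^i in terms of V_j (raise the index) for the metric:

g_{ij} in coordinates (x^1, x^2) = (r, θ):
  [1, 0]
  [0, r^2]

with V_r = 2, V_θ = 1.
Inverse metric (diagonal): g^{rr} = 1, g^{θθ} = 1/r^2
V^i = g^{ij} V_j:
V^r = (1)(2) + (0)(1) = 2
V^θ = (0)(2) + (1/r^2)(1) = 1/r^2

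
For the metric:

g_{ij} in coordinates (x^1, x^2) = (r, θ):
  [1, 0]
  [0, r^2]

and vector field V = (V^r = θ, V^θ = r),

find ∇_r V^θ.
Non-zero Christoffel symbols:
Γ^r_{θ θ} = -r
Γ^θ_{r θ} = 1/r
∇_r V^θ = ∂_r V^θ + Γ^θ_{r j} V^j
  = (1) + (0)(θ) + (1/r)(r)
  = 2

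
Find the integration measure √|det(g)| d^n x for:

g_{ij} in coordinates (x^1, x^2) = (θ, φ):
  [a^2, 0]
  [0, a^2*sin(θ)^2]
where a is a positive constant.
det(g) = a^4*sin(θ)^2
√|det(g)| = a^2*sin(θ) (taking 0 < θ < π so that |sin(θ)| = sin(θ))
Volume element: dV = a^2*sin(θ) dθ dφ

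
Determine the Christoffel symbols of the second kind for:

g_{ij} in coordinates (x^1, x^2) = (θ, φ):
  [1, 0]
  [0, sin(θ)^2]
Using Γ^k_{ij} = (1/2) g^{km} (∂_i g_{mj} + ∂_j g_{mi} - ∂_m g_{ij}); the metric is diagonal, so only the m = k term contributes.
Non-zero symbols (using the symmetry Γ^k_{ij} = Γ^k_{ji}):
Γ^θ_{φ φ} = (1/2) g^{θθ} (∂_φ g_{θφ} + ∂_φ g_{θφ} - ∂_θ g_{φφ}) = (1/2)(1)((0) + (0) - (sin(2*θ))) = -sin(2*θ)/2
Γ^φ_{θ φ} = (1/2) g^{φφ} (∂_θ g_{φφ} + ∂_φ g_{φθ} - ∂_φ g_{θφ}) = (1/2)(1/sin(θ)^2)((sin(2*θ)) + (0) - (0)) = 1/tan(θ)
All other Christoffel symbols are zero.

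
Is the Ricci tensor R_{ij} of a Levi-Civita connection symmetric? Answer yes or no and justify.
R_{ij} = R^k_{ikj}; the pair symmetry R_{kilj} = R_{ljki} gives R_{ij} = R_{ji}.
Yes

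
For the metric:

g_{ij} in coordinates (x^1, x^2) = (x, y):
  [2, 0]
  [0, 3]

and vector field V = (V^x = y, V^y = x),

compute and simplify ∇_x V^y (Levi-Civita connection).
All Christoffel symbols are zero.
∇_x V^y = ∂_x V^y + Γ^y_{x j} V^j
  = (1) + (0)(y) + (0)(x)
  = 1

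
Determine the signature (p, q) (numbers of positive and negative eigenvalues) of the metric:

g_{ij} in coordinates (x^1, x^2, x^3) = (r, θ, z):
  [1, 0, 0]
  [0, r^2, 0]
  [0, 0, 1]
The metric is diagonal, so its eigenvalues are the diagonal entries: 1, r^2, 1 (at a generic point, where coordinate-dependent entries are positive).
3 positive, 0 negative.
(3, 0) - Riemannian (positive definite)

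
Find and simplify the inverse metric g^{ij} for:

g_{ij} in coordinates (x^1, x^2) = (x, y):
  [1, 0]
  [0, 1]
The metric is diagonal, so g^{ij} is diagonal with entries 1/g_{ii}: diag(1, 1).
g^{ij}:
  [1, 0]
  [0, 1]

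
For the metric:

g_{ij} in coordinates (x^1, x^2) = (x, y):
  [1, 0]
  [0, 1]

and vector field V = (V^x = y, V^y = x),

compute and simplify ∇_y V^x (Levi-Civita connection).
All Christoffel symbols are zero.
∇_y V^x = ∂_y V^x + Γ^x_{y j} V^j
  = (1) + (0)(y) + (0)(x)
  = 1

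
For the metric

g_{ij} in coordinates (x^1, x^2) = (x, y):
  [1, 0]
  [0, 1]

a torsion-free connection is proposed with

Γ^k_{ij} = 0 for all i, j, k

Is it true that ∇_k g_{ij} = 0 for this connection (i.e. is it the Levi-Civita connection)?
Using ∇_k g_{ij} = ∂_k g_{ij} - Γ^m_{ki} g_{mj} - Γ^m_{kj} g_{im}:
e.g. ∇_x g_{xx} = (0) - (0) - (0) = 0
Every component ∇_k g_{ij} vanishes: the connection is metric compatible.
Yes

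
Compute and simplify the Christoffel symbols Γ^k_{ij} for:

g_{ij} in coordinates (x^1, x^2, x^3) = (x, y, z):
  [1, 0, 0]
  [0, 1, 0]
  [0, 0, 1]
Using Γ^k_{ij} = (1/2) g^{km} (∂_i g_{mj} + ∂_j g_{mi} - ∂_m g_{ij}); the metric is diagonal, so only the m = k term contributes.
Every metric component is constant, so all ∂_m g_{ij} = 0 and every Christoffel symbol vanishes.
All Christoffel symbols are zero.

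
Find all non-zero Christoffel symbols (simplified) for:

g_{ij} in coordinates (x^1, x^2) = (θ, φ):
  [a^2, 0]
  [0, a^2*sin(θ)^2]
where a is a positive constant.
Using Γ^k_{ij} = (1/2) g^{km} (∂_i g_{mj} + ∂_j g_{mi} - ∂_m g_{ij}); the metric is diagonal, so only the m = k term contributes.
Non-zero symbols (using the symmetry Γ^k_{ij} = Γ^k_{ji}):
Γ^θ_{φ φ} = (1/2) g^{θθ} (∂_φ g_{θφ} + ∂_φ g_{θφ} - ∂_θ g_{φφ}) = (1/2)(1/a^2)((0) + (0) - (a^2*sin(2*θ))) = -sin(2*θ)/2
Γ^φ_{θ φ} = (1/2) g^{φφ} (∂_θ g_{φφ} + ∂_φ g_{φθ} - ∂_φ g_{θφ}) = (1/2)(1/(a^2*sin(θ)^2))((a^2*sin(2*θ)) + (0) - (0)) = 1/tan(θ)
All other Christoffel symbols are zero.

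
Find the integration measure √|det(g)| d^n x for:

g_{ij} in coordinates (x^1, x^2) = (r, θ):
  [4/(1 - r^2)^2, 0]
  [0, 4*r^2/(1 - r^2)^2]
det(g) = 16*r^2/(1 - r^2)^4
√|det(g)| = 4*r/(r^2 - 1)^2
Volume element: dV = 4*r/(r^2 - 1)^2 dr dθ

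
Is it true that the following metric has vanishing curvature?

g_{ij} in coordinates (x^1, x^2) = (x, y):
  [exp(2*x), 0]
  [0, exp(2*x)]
Non-zero Christoffel symbols:
Γ^x_{x x} = 1
Γ^x_{y y} = -1
Γ^y_{x y} = 1
Ricci tensor: R_{xx} = 0, R_{xy} = 0, R_{yy} = 0
All R_{ij} vanish; in 2 dimensions the Riemann tensor is fully determined by the Ricci tensor, so R^i_{jkl} = 0: the metric is flat (curvilinear coordinates on flat space).
Yes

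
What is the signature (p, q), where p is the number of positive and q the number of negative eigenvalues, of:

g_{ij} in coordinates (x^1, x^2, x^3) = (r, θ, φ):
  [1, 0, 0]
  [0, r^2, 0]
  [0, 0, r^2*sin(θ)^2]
The metric is diagonal, so its eigenvalues are the diagonal entries: 1, r^2, r^2*sin(θ)^2 (at a generic point, where coordinate-dependent entries are positive).
3 positive, 0 negative.
(3, 0) - Riemannian (positive definite)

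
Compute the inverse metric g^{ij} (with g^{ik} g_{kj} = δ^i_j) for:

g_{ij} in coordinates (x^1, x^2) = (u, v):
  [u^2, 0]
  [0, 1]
The metric is diagonal, so g^{ij} is diagonal with entries 1/g_{ii}: diag(1/(u^2), 1).
g^{ij}:
  [1/u^2, 0]
  [0, 1]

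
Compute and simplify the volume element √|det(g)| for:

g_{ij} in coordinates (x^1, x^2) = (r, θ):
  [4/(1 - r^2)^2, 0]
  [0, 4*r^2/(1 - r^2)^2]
det(g) = 16*r^2/(1 - r^2)^4
√|det(g)| = 4*r/(r^2 - 1)^2
Volume element: dV = 4*r/(r^2 - 1)^2 dr dθ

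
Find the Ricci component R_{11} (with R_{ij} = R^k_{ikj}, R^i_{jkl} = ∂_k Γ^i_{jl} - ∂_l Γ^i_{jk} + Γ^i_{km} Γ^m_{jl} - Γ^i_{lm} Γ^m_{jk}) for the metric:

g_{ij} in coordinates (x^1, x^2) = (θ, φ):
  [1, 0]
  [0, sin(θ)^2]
Non-zero Christoffel symbols (Γ^k_{ij} = Γ^k_{ji}):
Γ^θ_{φ φ} = -sin(2*θ)/2
Γ^φ_{θ φ} = 1/tan(θ)
R^θ_{θ θ θ} = 0 (a repeated index in an antisymmetric pair)
R^φ_{θ φ θ} = ∂_φ Γ^φ_{θ θ} - ∂_θ Γ^φ_{θ φ} + Γ^φ_{φ m} Γ^m_{θ θ} - Γ^φ_{θ m} Γ^m_{θ φ}
  = (0) - (-1/sin(θ)^2) + (0) - (1/tan(θ)^2) = 1
R_{θθ} = R^θ_{θ θ θ} + R^φ_{θ φ θ} = (0) + (1) = 1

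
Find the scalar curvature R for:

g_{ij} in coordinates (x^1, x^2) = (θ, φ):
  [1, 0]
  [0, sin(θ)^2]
Non-zero Christoffel symbols (Γ^k_{ij} = Γ^k_{ji}):
Γ^θ_{φ φ} = -sin(2*θ)/2
Γ^φ_{θ φ} = 1/tan(θ)
Ricci tensor (R_{ij} = R^k_{ikj}): R_{θθ} = 1, R_{θφ} = 0, R_{φφ} = sin(θ)^2
Inverse metric: g^{θθ} = 1, g^{φφ} = 1/sin(θ)^2
R = g^{ij} R_{ij} = (1)(1) + (1/sin(θ)^2)(sin(θ)^2) = 2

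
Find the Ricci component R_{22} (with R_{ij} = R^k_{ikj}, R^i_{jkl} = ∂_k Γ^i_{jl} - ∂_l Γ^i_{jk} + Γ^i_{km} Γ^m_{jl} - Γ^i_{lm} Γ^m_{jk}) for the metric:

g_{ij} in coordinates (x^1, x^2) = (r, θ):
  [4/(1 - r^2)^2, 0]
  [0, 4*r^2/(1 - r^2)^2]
Non-zero Christoffel symbols (Γ^k_{ij} = Γ^k_{ji}):
Γ^r_{r r} = 2*r/(1 - r^2)
Γ^r_{θ θ} = (r^3 + r)/(r^2 - 1)
Γ^θ_{r θ} = (-r^2 - 1)/(r^3 - r)
R^r_{θ r θ} = ∂_r Γ^r_{θ θ} - ∂_θ Γ^r_{θ r} + Γ^r_{r m} Γ^m_{θ θ} - Γ^r_{θ m} Γ^m_{θ r}
  = ((r^4 - 4*r^2 - 1)/(r^2 - 1)^2) - (0) + (-2*r^2*(r^2 + 1)/(r^2 - 1)^2) - (-(r^2 + 1)^2/(r^2 - 1)^2) = -4*r^2/(r^2 - 1)^2
R^θ_{θ θ θ} = 0 (a repeated index in an antisymmetric pair)
R_{θθ} = R^r_{θ r θ} + R^θ_{θ θ θ} = (-4*r^2/(r^2 - 1)^2) + (0) = -4*r^2/(r^2 - 1)^2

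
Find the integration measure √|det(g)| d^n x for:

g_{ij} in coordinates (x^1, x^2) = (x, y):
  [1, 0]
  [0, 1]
det(g) = 1
√|det(g)| = 1
Volume element: dV = 1 dx dy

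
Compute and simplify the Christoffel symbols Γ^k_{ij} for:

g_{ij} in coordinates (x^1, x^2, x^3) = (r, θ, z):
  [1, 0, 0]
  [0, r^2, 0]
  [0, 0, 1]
Using Γ^k_{ij} = (1/2) g^{km} (∂_i g_{mj} + ∂_j g_{mi} - ∂_m g_{ij}); the metric is diagonal, so only the m = k term contributes.
Non-zero symbols (using the symmetry Γ^k_{ij} = Γ^k_{ji}):
Γ^r_{θ θ} = (1/2) g^{rr} (∂_θ g_{rθ} + ∂_θ g_{rθ} - ∂_r g_{θθ}) = (1/2)(1)((0) + (0) - (2*r)) = -r
Γ^θ_{r θ} = (1/2) g^{θθ} (∂_r g_{θθ} + ∂_θ g_{θr} - ∂_θ g_{rθ}) = (1/2)(1/r^2)((2*r) + (0) - (0)) = 1/r
All other Christoffel symbols are zero.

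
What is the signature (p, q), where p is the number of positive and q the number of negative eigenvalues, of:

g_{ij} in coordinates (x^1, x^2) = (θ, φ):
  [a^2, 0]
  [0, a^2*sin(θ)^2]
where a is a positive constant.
The metric is diagonal, so its eigenvalues are the diagonal entries: a^2, a^2*sin(θ)^2 (at a generic point, where coordinate-dependent entries are positive).
2 positive, 0 negative.
(2, 0) - Riemannian (positive definite)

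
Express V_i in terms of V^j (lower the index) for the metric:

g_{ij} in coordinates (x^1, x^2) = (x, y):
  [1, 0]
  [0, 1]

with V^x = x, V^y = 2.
V_i = g_{ij} V^j:
V_x = (1)(x) + (0)(2) = x
V_y = (0)(x) + (1)(2) = 2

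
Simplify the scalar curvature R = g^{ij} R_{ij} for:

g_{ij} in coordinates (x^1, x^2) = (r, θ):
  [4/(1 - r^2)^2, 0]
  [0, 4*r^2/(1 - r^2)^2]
Non-zero Christoffel symbols (Γ^k_{ij} = Γ^k_{ji}):
Γ^r_{r r} = 2*r/(1 - r^2)
Γ^r_{θ θ} = (r^3 + r)/(r^2 - 1)
Γ^θ_{r θ} = (-r^2 - 1)/(r^3 - r)
Ricci tensor (R_{ij} = R^k_{ikj}): R_{rr} = -4/(r^2 - 1)^2, R_{rθ} = 0, R_{θθ} = -4*r^2/(r^2 - 1)^2
Inverse metric: g^{rr} = (1 - r^2)^2/4, g^{θθ} = (1 - r^2)^2/(4*r^2)
R = g^{ij} R_{ij} = ((1 - r^2)^2/4)(-4/(r^2 - 1)^2) + ((1 - r^2)^2/(4*r^2))(-4*r^2/(r^2 - 1)^2) = -2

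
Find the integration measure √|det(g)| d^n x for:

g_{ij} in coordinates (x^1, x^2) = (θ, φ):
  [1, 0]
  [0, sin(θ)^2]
det(g) = sin(θ)^2
√|det(g)| = sin(θ) (taking 0 < θ < π so that |sin(θ)| = sin(θ))
Volume element: dV = sin(θ) dθ dφ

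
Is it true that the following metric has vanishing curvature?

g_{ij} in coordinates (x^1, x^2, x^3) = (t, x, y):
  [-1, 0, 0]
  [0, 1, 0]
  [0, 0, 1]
All metric components are constant, so every Christoffel symbol vanishes and R^i_{jkl} = 0.
Yes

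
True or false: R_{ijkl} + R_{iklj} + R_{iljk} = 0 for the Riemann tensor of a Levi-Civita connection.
This is the first (algebraic) Bianchi identity.
True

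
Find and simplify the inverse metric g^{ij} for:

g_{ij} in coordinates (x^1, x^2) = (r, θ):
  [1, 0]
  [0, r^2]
The metric is diagonal, so g^{ij} is diagonal with entries 1/g_{ii}: diag(1, 1/(r^2)).
g^{ij}:
  [1, 0]
  [0, 1/r^2]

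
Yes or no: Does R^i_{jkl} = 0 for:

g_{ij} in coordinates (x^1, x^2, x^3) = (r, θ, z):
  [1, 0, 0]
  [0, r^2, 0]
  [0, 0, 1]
Non-zero Christoffel symbols:
Γ^r_{θ θ} = -r
Γ^θ_{r θ} = 1/r
Ricci tensor: R_{rr} = 0, R_{rθ} = 0, R_{rz} = 0, R_{θθ} = 0, R_{θz} = 0, R_{zz} = 0
All R_{ij} vanish; in 3 dimensions the Riemann tensor is fully determined by the Ricci tensor, so R^i_{jkl} = 0: the metric is flat (curvilinear coordinates on flat space).
Yes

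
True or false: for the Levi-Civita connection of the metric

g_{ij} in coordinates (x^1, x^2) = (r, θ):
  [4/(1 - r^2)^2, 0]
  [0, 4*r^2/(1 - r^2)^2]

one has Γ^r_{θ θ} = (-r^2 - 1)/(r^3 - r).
Γ^r_{θ θ} = (1/2) g^{rr} (∂_θ g_{rθ} + ∂_θ g_{rθ} - ∂_r g_{θθ}) = (1/2)((1 - r^2)^2/4)((0) + (0) - (-8*(r^3 + r)/(r^2 - 1)^3)) = (r^3 + r)/(r^2 - 1)
This differs from the proposed value (-r^2 - 1)/(r^3 - r).
False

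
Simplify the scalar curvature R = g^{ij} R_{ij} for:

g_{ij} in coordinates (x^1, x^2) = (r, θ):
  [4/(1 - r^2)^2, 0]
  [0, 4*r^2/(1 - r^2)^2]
Non-zero Christoffel symbols (Γ^k_{ij} = Γ^k_{ji}):
Γ^r_{r r} = 2*r/(1 - r^2)
Γ^r_{θ θ} = (r^3 + r)/(r^2 - 1)
Γ^θ_{r θ} = (-r^2 - 1)/(r^3 - r)
Ricci tensor (R_{ij} = R^k_{ikj}): R_{rr} = -4/(r^2 - 1)^2, R_{rθ} = 0, R_{θθ} = -4*r^2/(r^2 - 1)^2
Inverse metric: g^{rr} = (1 - r^2)^2/4, g^{θθ} = (1 - r^2)^2/(4*r^2)
R = g^{ij} R_{ij} = ((1 - r^2)^2/4)(-4/(r^2 - 1)^2) + ((1 - r^2)^2/(4*r^2))(-4*r^2/(r^2 - 1)^2) = -2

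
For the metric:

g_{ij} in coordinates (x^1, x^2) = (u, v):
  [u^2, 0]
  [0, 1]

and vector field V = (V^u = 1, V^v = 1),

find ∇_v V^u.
Non-zero Christoffel symbols:
Γ^u_{u u} = 1/u
∇_v V^u = ∂_v V^u + Γ^u_{v j} V^j
  = (0) + (0)(1) + (0)(1)
  = 0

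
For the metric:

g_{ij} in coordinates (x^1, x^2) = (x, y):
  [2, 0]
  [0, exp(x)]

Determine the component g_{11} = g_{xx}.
With x^1 = x, x^2 = y, g_{11} = g_{xx} is the row-1, column-1 entry of the matrix.
g_{11} = 2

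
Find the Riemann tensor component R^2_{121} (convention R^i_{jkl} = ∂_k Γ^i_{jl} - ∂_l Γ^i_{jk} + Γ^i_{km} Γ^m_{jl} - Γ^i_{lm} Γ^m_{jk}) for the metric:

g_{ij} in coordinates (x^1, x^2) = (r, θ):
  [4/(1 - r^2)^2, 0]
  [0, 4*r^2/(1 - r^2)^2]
Non-zero Christoffel symbols (Γ^k_{ij} = Γ^k_{ji}):
Γ^r_{r r} = 2*r/(1 - r^2)
Γ^r_{θ θ} = (r^3 + r)/(r^2 - 1)
Γ^θ_{r θ} = (-r^2 - 1)/(r^3 - r)
R^θ_{r θ r} = ∂_θ Γ^θ_{r r} - ∂_r Γ^θ_{r θ} + Γ^θ_{θ m} Γ^m_{r r} - Γ^θ_{r m} Γ^m_{r θ}
  = (0) - ((r^4 + 4*r^2 - 1)/(r^3 - r)^2) + (2*(r^2 + 1)/(r^2 - 1)^2) - ((r^2 + 1)^2/(r^3 - r)^2) = -4/(r^2 - 1)^2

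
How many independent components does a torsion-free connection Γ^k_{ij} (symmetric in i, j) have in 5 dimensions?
Γ^k_{ij} has n choices for the upper index and n(n+1)/2 independent symmetric lower index pairs.
Total = 5 × 5×6/2 = 5 × 15 = 75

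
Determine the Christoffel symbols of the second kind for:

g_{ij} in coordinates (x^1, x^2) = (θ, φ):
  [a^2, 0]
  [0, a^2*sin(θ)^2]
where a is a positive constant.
Using Γ^k_{ij} = (1/2) g^{km} (∂_i g_{mj} + ∂_j g_{mi} - ∂_m g_{ij}); the metric is diagonal, so only the m = k term contributes.
Non-zero symbols (using the symmetry Γ^k_{ij} = Γ^k_{ji}):
Γ^θ_{φ φ} = (1/2) g^{θθ} (∂_φ g_{θφ} + ∂_φ g_{θφ} - ∂_θ g_{φφ}) = (1/2)(1/a^2)((0) + (0) - (a^2*sin(2*θ))) = -sin(2*θ)/2
Γ^φ_{θ φ} = (1/2) g^{φφ} (∂_θ g_{φφ} + ∂_φ g_{φθ} - ∂_φ g_{θφ}) = (1/2)(1/(a^2*sin(θ)^2))((a^2*sin(2*θ)) + (0) - (0)) = 1/tan(θ)
All other Christoffel symbols are zero.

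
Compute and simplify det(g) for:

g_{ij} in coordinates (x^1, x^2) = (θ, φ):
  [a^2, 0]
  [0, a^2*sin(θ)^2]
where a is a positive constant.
For a 2×2 metric: det(g) = g_{11}·g_{22} - g_{12}·g_{21}
= (a^2)·(a^2*sin(θ)^2) - (0)·(0)
= a^4*sin(θ)^2 - 0
det(g) = a^4*sin(θ)^2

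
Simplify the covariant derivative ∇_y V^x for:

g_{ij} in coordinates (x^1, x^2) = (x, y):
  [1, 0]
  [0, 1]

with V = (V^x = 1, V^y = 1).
All Christoffel symbols are zero.
∇_y V^x = ∂_y V^x + Γ^x_{y j} V^j
  = (0) + (0)(1) + (0)(1)
  = 0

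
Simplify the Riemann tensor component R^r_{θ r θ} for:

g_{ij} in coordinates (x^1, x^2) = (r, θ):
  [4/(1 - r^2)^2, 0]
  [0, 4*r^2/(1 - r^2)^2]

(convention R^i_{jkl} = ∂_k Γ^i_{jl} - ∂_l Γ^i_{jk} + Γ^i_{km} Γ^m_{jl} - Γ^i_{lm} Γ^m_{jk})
Non-zero Christoffel symbols (Γ^k_{ij} = Γ^k_{ji}):
Γ^r_{r r} = 2*r/(1 - r^2)
Γ^r_{θ θ} = (r^3 + r)/(r^2 - 1)
Γ^θ_{r θ} = (-r^2 - 1)/(r^3 - r)
R^r_{θ r θ} = ∂_r Γ^r_{θ θ} - ∂_θ Γ^r_{θ r} + Γ^r_{r m} Γ^m_{θ θ} - Γ^r_{θ m} Γ^m_{θ r}
  = ((r^4 - 4*r^2 - 1)/(r^2 - 1)^2) - (0) + (-2*r^2*(r^2 + 1)/(r^2 - 1)^2) - (-(r^2 + 1)^2/(r^2 - 1)^2) = -4*r^2/(r^2 - 1)^2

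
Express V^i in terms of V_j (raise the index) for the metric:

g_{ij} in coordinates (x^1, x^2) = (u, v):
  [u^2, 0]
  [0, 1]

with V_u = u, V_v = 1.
Inverse metric (diagonal): g^{uu} = 1/u^2, g^{vv} = 1
V^i = g^{ij} V_j:
V^u = (1/u^2)(u) + (0)(1) = 1/u
V^v = (0)(u) + (1)(1) = 1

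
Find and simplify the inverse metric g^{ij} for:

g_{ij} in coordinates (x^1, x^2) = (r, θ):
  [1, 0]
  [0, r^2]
The metric is diagonal, so g^{ij} is diagonal with entries 1/g_{ii}: diag(1, 1/(r^2)).
g^{ij}:
  [1, 0]
  [0, 1/r^2]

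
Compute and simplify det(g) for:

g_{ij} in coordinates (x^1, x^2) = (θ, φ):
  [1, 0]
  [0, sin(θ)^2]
For a 2×2 metric: det(g) = g_{11}·g_{22} - g_{12}·g_{21}
= (1)·(sin(θ)^2) - (0)·(0)
= sin(θ)^2 - 0
det(g) = sin(θ)^2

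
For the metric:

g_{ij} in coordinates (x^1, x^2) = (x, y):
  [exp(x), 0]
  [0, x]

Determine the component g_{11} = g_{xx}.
With x^1 = x, x^2 = y, g_{11} = g_{xx} is the row-1, column-1 entry of the matrix.
g_{11} = exp(x)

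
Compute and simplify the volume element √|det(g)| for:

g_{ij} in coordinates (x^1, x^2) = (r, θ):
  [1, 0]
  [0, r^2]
det(g) = r^2
√|det(g)| = r
Volume element: dV = r dr dθ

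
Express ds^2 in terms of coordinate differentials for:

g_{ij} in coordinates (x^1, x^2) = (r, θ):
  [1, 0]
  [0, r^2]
ds^2 = g_{ij} dx^i dx^j; only the non-zero components contribute.
ds^2 = dr^2 + r^2 dθ^2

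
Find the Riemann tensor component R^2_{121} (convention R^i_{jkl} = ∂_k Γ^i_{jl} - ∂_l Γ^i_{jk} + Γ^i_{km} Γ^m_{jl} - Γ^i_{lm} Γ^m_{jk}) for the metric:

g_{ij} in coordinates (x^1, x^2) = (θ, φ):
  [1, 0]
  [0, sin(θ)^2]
Non-zero Christoffel symbols (Γ^k_{ij} = Γ^k_{ji}):
Γ^θ_{φ φ} = -sin(2*θ)/2
Γ^φ_{θ φ} = 1/tan(θ)
R^φ_{θ φ θ} = ∂_φ Γ^φ_{θ θ} - ∂_θ Γ^φ_{θ φ} + Γ^φ_{φ m} Γ^m_{θ θ} - Γ^φ_{θ m} Γ^m_{θ φ}
  = (0) - (-1/sin(θ)^2) + (0) - (1/tan(θ)^2) = 1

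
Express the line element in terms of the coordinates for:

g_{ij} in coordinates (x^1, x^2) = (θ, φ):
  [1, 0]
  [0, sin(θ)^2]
ds^2 = g_{ij} dx^i dx^j; only the non-zero components contribute.
ds^2 = dθ^2 + sin(θ)^2 dφ^2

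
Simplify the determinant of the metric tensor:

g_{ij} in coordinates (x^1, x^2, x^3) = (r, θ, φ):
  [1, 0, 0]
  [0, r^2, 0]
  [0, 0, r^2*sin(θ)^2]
Diagonal metric: det(g) = g_{11}·g_{22}·g_{33}
= (1)·(r^2)·(r^2*sin(θ)^2)
det(g) = r^4*sin(θ)^2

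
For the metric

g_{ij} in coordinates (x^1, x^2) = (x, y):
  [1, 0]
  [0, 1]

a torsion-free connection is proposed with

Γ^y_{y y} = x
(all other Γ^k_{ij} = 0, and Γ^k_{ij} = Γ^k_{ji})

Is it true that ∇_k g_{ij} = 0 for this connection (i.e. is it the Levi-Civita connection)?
Using ∇_k g_{ij} = ∂_k g_{ij} - Γ^m_{ki} g_{mj} - Γ^m_{kj} g_{im}:
∇_y g_{yy} = (0) - (x) - (x) = -2*x ≠ 0
So the connection is not metric compatible (it is not the Levi-Civita connection).
No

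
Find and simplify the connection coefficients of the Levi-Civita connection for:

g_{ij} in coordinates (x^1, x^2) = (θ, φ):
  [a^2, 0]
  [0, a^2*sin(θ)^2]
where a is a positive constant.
Using Γ^k_{ij} = (1/2) g^{km} (∂_i g_{mj} + ∂_j g_{mi} - ∂_m g_{ij}); the metric is diagonal, so only the m = k term contributes.
Non-zero symbols (using the symmetry Γ^k_{ij} = Γ^k_{ji}):
Γ^θ_{φ φ} = (1/2) g^{θθ} (∂_φ g_{θφ} + ∂_φ g_{θφ} - ∂_θ g_{φφ}) = (1/2)(1/a^2)((0) + (0) - (a^2*sin(2*θ))) = -sin(2*θ)/2
Γ^φ_{θ φ} = (1/2) g^{φφ} (∂_θ g_{φφ} + ∂_φ g_{φθ} - ∂_φ g_{θφ}) = (1/2)(1/(a^2*sin(θ)^2))((a^2*sin(2*θ)) + (0) - (0)) = 1/tan(θ)
All other Christoffel symbols are zero.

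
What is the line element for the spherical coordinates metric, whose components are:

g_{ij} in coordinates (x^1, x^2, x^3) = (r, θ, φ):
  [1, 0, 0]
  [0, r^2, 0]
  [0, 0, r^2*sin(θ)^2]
ds^2 = g_{ij} dx^i dx^j; only the non-zero components contribute.
ds^2 = dr^2 + r^2 dθ^2 + r^2*sin(θ)^2 dφ^2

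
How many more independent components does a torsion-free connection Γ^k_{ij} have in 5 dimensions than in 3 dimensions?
Independent components in n dimensions: n × n(n+1)/2 = n^2(n+1)/2.
5D: 5 × 15 = 75
3D: 3 × 6 = 18
Difference = 75 - 18 = 57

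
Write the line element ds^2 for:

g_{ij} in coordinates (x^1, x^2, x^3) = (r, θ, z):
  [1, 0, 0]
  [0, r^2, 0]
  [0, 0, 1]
ds^2 = g_{ij} dx^i dx^j; only the non-zero components contribute.
ds^2 = dr^2 + r^2 dθ^2 + dz^2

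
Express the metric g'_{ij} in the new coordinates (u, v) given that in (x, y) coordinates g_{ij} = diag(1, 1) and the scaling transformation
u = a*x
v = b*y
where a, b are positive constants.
Invert the transformation: x = u/a, y = v/b
g'_{ij} = (∂x^k/∂x'^i)(∂x^l/∂x'^j) g_{kl}; with g_{kl} = δ_{kl} this is Σ_k (∂x^k/∂x'^i)(∂x^k/∂x'^j).
Jacobian: ∂x/∂u = 1/a, ∂x/∂v = 0, ∂y/∂u = 0, ∂y/∂v = 1/b
g'_{uu} = (1/a)(1/a) + (0)(0) = 1/a^2
g'_{uv} = (1/a)(0) + (0)(1/b) = 0
g'_{vv} = (0)(0) + (1/b)(1/b) = 1/b^2
g'_{ij} = diag(1/a^2, 1/b^2)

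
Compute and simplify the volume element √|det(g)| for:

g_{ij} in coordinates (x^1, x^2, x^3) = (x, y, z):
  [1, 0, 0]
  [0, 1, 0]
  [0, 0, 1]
det(g) = 1
√|det(g)| = 1
Volume element: dV = 1 dx dy dz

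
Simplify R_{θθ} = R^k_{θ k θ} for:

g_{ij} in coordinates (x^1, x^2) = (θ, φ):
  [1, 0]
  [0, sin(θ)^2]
Non-zero Christoffel symbols (Γ^k_{ij} = Γ^k_{ji}):
Γ^θ_{φ φ} = -sin(2*θ)/2
Γ^φ_{θ φ} = 1/tan(θ)
R^θ_{θ θ θ} = 0 (a repeated index in an antisymmetric pair)
R^φ_{θ φ θ} = ∂_φ Γ^φ_{θ θ} - ∂_θ Γ^φ_{θ φ} + Γ^φ_{φ m} Γ^m_{θ θ} - Γ^φ_{θ m} Γ^m_{θ φ}
  = (0) - (-1/sin(θ)^2) + (0) - (1/tan(θ)^2) = 1
R_{θθ} = R^θ_{θ θ θ} + R^φ_{θ φ θ} = (0) + (1) = 1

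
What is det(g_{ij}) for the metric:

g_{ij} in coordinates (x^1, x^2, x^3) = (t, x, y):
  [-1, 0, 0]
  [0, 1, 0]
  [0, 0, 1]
Diagonal metric: det(g) = g_{11}·g_{22}·g_{33}
= (-1)·(1)·(1)
det(g) = -1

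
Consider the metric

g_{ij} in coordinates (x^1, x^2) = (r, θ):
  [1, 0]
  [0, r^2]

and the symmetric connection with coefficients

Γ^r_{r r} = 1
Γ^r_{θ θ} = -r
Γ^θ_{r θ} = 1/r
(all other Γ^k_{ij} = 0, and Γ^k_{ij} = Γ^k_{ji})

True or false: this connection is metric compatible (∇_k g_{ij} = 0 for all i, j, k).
Using ∇_k g_{ij} = ∂_k g_{ij} - Γ^m_{ki} g_{mj} - Γ^m_{kj} g_{im}:
∇_r g_{rr} = (0) - (1) - (1) = -2 ≠ 0
So the connection is not metric compatible (it is not the Levi-Civita connection).
False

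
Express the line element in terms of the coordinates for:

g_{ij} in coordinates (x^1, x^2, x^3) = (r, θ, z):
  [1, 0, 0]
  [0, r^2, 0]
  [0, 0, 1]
ds^2 = g_{ij} dx^i dx^j; only the non-zero components contribute.
ds^2 = dr^2 + r^2 dθ^2 + dz^2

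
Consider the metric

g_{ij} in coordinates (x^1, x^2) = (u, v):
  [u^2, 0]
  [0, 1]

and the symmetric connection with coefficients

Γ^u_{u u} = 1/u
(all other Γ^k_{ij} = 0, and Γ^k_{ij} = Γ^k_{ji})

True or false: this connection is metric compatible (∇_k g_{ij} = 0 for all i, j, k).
Using ∇_k g_{ij} = ∂_k g_{ij} - Γ^m_{ki} g_{mj} - Γ^m_{kj} g_{im}:
e.g. ∇_u g_{uu} = (2*u) - (u) - (u) = 0
Every component ∇_k g_{ij} vanishes: the connection is metric compatible.
True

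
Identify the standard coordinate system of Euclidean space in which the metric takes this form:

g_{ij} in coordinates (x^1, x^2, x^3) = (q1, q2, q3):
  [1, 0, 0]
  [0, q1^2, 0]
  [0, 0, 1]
The line element ds^2 = dq1^2 + q1^2 dq2^2 + dq3^2 is dr^2 + r^2 dθ^2 + dz^2 with q1 = r, q2 = θ, q3 = z.
cylindrical coordinates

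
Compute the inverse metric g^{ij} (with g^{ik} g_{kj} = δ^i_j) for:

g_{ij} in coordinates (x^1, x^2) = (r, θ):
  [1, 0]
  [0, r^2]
The metric is diagonal, so g^{ij} is diagonal with entries 1/g_{ii}: diag(1, 1/(r^2)).
g^{ij}:
  [1, 0]
  [0, 1/r^2]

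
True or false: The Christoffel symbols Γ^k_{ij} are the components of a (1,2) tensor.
Under a change of coordinates Γ picks up an inhomogeneous term ∂²x/∂x'∂x'; e.g. Γ = 0 in Cartesian coordinates but Γ^r_{θθ} = -r in polar coordinates on the same flat plane.
False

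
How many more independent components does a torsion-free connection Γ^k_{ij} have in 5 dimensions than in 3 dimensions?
Independent components in n dimensions: n × n(n+1)/2 = n^2(n+1)/2.
5D: 5 × 15 = 75
3D: 3 × 6 = 18
Difference = 75 - 18 = 57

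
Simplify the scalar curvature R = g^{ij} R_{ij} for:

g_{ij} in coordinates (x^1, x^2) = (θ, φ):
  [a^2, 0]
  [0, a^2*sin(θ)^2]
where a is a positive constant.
Non-zero Christoffel symbols (Γ^k_{ij} = Γ^k_{ji}):
Γ^θ_{φ φ} = -sin(2*θ)/2
Γ^φ_{θ φ} = 1/tan(θ)
Ricci tensor (R_{ij} = R^k_{ikj}): R_{θθ} = 1, R_{θφ} = 0, R_{φφ} = sin(θ)^2
Inverse metric: g^{θθ} = 1/a^2, g^{φφ} = 1/(a^2*sin(θ)^2)
R = g^{ij} R_{ij} = (1/a^2)(1) + (1/(a^2*sin(θ)^2))(sin(θ)^2) = 2/a^2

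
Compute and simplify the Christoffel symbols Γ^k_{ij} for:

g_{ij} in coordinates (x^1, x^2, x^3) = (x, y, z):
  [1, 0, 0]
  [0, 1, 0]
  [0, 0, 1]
Using Γ^k_{ij} = (1/2) g^{km} (∂_i g_{mj} + ∂_j g_{mi} - ∂_m g_{ij}); the metric is diagonal, so only the m = k term contributes.
Every metric component is constant, so all ∂_m g_{ij} = 0 and every Christoffel symbol vanishes.
All Christoffel symbols are zero.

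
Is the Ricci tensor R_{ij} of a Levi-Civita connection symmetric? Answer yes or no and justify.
R_{ij} = R^k_{ikj}; the pair symmetry R_{kilj} = R_{ljki} gives R_{ij} = R_{ji}.
Yes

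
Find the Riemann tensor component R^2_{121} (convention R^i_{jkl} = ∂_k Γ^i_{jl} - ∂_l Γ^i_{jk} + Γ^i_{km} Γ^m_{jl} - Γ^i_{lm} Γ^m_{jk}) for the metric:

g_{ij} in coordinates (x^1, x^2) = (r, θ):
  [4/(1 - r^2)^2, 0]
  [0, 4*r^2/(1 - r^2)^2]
Non-zero Christoffel symbols (Γ^k_{ij} = Γ^k_{ji}):
Γ^r_{r r} = 2*r/(1 - r^2)
Γ^r_{θ θ} = (r^3 + r)/(r^2 - 1)
Γ^θ_{r θ} = (-r^2 - 1)/(r^3 - r)
R^θ_{r θ r} = ∂_θ Γ^θ_{r r} - ∂_r Γ^θ_{r θ} + Γ^θ_{θ m} Γ^m_{r r} - Γ^θ_{r m} Γ^m_{r θ}
  = (0) - ((r^4 + 4*r^2 - 1)/(r^3 - r)^2) + (2*(r^2 + 1)/(r^2 - 1)^2) - ((r^2 + 1)^2/(r^3 - r)^2) = -4/(r^2 - 1)^2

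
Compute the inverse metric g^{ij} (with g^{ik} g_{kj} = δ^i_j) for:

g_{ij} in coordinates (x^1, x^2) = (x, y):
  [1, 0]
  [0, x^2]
The metric is diagonal, so g^{ij} is diagonal with entries 1/g_{ii}: diag(1, 1/(x^2)).
g^{ij}:
  [1, 0]
  [0, 1/x^2]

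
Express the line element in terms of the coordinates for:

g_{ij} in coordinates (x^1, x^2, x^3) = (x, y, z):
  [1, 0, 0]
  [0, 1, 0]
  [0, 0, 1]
ds^2 = g_{ij} dx^i dx^j; only the non-zero components contribute.
ds^2 = dx^2 + dy^2 + dz^2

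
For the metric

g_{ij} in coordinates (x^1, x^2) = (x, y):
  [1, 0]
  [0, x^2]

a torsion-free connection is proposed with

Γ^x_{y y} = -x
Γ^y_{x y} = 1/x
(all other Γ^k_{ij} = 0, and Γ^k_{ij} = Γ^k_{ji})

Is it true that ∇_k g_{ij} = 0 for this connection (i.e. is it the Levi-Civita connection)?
Using ∇_k g_{ij} = ∂_k g_{ij} - Γ^m_{ki} g_{mj} - Γ^m_{kj} g_{im}:
e.g. ∇_x g_{yy} = (2*x) - (x) - (x) = 0
Every component ∇_k g_{ij} vanishes: the connection is metric compatible.
Yes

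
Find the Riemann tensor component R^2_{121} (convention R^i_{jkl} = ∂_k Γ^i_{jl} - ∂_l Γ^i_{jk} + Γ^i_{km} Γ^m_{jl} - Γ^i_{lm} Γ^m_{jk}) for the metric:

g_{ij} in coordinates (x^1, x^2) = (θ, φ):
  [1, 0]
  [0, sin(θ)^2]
Non-zero Christoffel symbols (Γ^k_{ij} = Γ^k_{ji}):
Γ^θ_{φ φ} = -sin(2*θ)/2
Γ^φ_{θ φ} = 1/tan(θ)
R^φ_{θ φ θ} = ∂_φ Γ^φ_{θ θ} - ∂_θ Γ^φ_{θ φ} + Γ^φ_{φ m} Γ^m_{θ θ} - Γ^φ_{θ m} Γ^m_{θ φ}
  = (0) - (-1/sin(θ)^2) + (0) - (1/tan(θ)^2) = 1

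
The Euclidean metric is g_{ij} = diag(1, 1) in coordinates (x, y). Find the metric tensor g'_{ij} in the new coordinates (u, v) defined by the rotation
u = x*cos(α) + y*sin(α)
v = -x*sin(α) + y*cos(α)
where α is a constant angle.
Invert the transformation: x = u*cos(α) - v*sin(α), y = u*sin(α) + v*cos(α)
g'_{ij} = (∂x^k/∂x'^i)(∂x^l/∂x'^j) g_{kl}; with g_{kl} = δ_{kl} this is Σ_k (∂x^k/∂x'^i)(∂x^k/∂x'^j).
Jacobian: ∂x/∂u = cos(α), ∂x/∂v = -sin(α), ∂y/∂u = sin(α), ∂y/∂v = cos(α)
g'_{uu} = (cos(α))(cos(α)) + (sin(α))(sin(α)) = 1
g'_{uv} = (cos(α))(-sin(α)) + (sin(α))(cos(α)) = 0
g'_{vv} = (-sin(α))(-sin(α)) + (cos(α))(cos(α)) = 1
g'_{ij} = diag(1, 1)
The Euclidean metric is invariant under rotations.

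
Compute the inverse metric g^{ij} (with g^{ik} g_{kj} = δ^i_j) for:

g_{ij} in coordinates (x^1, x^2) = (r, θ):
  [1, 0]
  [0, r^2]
The metric is diagonal, so g^{ij} is diagonal with entries 1/g_{ii}: diag(1, 1/(r^2)).
g^{ij}:
  [1, 0]
  [0, 1/r^2]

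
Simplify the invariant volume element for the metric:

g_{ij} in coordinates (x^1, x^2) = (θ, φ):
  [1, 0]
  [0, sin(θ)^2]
det(g) = sin(θ)^2
√|det(g)| = sin(θ) (taking 0 < θ < π so that |sin(θ)| = sin(θ))
Volume element: dV = sin(θ) dθ dφ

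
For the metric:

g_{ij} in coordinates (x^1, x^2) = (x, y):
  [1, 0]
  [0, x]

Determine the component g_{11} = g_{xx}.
With x^1 = x, x^2 = y, g_{11} = g_{xx} is the row-1, column-1 entry of the matrix.
g_{11} = 1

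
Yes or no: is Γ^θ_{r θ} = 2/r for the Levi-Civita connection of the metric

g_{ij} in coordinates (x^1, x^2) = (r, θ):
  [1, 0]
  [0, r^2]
Γ^θ_{r θ} = (1/2) g^{θθ} (∂_r g_{θθ} + ∂_θ g_{θr} - ∂_θ g_{rθ}) = (1/2)(1/r^2)((2*r) + (0) - (0)) = 1/r
This differs from the proposed value 2/r.
No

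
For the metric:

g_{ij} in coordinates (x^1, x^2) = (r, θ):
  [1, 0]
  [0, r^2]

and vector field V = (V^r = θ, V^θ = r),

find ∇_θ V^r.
Non-zero Christoffel symbols:
Γ^r_{θ θ} = -r
Γ^θ_{r θ} = 1/r
∇_θ V^r = ∂_θ V^r + Γ^r_{θ j} V^j
  = (1) + (0)(θ) + (-r)(r)
  = 1 - r^2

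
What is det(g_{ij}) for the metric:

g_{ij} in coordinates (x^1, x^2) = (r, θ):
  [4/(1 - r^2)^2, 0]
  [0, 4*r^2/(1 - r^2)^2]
For a 2×2 metric: det(g) = g_{11}·g_{22} - g_{12}·g_{21}
= (4/(1 - r^2)^2)·(4*r^2/(1 - r^2)^2) - (0)·(0)
= 16*r^2/(1 - r^2)^4 - 0
det(g) = 16*r^2/(1 - r^2)^4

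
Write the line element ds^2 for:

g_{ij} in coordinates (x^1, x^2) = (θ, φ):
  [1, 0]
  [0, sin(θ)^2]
ds^2 = g_{ij} dx^i dx^j; only the non-zero components contribute.
ds^2 = dθ^2 + sin(θ)^2 dφ^2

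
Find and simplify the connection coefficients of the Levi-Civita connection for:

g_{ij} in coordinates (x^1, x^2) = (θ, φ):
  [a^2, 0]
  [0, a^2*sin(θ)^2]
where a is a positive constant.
Using Γ^k_{ij} = (1/2) g^{km} (∂_i g_{mj} + ∂_j g_{mi} - ∂_m g_{ij}); the metric is diagonal, so only the m = k term contributes.
Non-zero symbols (using the symmetry Γ^k_{ij} = Γ^k_{ji}):
Γ^θ_{φ φ} = (1/2) g^{θθ} (∂_φ g_{θφ} + ∂_φ g_{θφ} - ∂_θ g_{φφ}) = (1/2)(1/a^2)((0) + (0) - (a^2*sin(2*θ))) = -sin(2*θ)/2
Γ^φ_{θ φ} = (1/2) g^{φφ} (∂_θ g_{φφ} + ∂_φ g_{φθ} - ∂_φ g_{θφ}) = (1/2)(1/(a^2*sin(θ)^2))((a^2*sin(2*θ)) + (0) - (0)) = 1/tan(θ)
All other Christoffel symbols are zero.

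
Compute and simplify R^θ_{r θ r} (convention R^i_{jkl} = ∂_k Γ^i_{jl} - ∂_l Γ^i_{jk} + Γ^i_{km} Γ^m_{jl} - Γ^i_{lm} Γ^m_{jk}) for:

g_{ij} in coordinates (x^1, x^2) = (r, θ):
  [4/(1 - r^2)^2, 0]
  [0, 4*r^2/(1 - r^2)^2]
Non-zero Christoffel symbols (Γ^k_{ij} = Γ^k_{ji}):
Γ^r_{r r} = 2*r/(1 - r^2)
Γ^r_{θ θ} = (r^3 + r)/(r^2 - 1)
Γ^θ_{r θ} = (-r^2 - 1)/(r^3 - r)
R^θ_{r θ r} = ∂_θ Γ^θ_{r r} - ∂_r Γ^θ_{r θ} + Γ^θ_{θ m} Γ^m_{r r} - Γ^θ_{r m} Γ^m_{r θ}
  = (0) - ((r^4 + 4*r^2 - 1)/(r^3 - r)^2) + (2*(r^2 + 1)/(r^2 - 1)^2) - ((r^2 + 1)^2/(r^3 - r)^2) = -4/(r^2 - 1)^2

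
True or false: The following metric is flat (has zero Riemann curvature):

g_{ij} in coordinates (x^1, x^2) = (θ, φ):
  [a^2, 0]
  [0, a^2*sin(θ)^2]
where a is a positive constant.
Non-zero Christoffel symbols:
Γ^θ_{φ φ} = -sin(2*θ)/2
Γ^φ_{θ φ} = 1/tan(θ)
Ricci tensor: R_{θθ} = 1, R_{θφ} = 0, R_{φφ} = sin(θ)^2
The Ricci tensor is non-zero, so the Riemann tensor is non-zero: not flat.
False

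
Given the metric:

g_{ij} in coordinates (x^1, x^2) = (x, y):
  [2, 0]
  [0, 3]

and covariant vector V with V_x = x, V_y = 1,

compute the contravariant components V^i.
Inverse metric (diagonal): g^{xx} = 1/2, g^{yy} = 1/3
V^i = g^{ij} V_j:
V^x = (1/2)(x) + (0)(1) = x/2
V^y = (0)(x) + (1/3)(1) = 1/3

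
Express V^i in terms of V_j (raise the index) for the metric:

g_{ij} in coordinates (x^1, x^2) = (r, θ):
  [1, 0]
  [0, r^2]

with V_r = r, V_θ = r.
Inverse metric (diagonal): g^{rr} = 1, g^{θθ} = 1/r^2
V^i = g^{ij} V_j:
V^r = (1)(r) + (0)(r) = r
V^θ = (0)(r) + (1/r^2)(r) = 1/r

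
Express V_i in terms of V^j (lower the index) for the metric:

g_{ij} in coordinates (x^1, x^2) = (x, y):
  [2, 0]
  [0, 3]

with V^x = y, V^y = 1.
V_i = g_{ij} V^j:
V_x = (2)(y) + (0)(1) = 2*y
V_y = (0)(y) + (3)(1) = 3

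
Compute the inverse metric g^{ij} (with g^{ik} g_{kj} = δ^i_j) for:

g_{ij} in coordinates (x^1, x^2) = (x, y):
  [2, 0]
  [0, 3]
The metric is diagonal, so g^{ij} is diagonal with entries 1/g_{ii}: diag(1/2, 1/3).
g^{ij}:
  [1/2, 0]
  [0, 1/3]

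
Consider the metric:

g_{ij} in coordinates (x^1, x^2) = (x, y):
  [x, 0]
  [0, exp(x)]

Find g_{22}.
With x^1 = x, x^2 = y, g_{22} = g_{yy} is the row-2, column-2 entry of the matrix.
g_{22} = exp(x)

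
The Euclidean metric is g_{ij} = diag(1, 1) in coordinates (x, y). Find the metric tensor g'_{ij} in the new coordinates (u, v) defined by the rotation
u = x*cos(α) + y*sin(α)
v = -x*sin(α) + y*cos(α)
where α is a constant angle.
Invert the transformation: x = u*cos(α) - v*sin(α), y = u*sin(α) + v*cos(α)
g'_{ij} = (∂x^k/∂x'^i)(∂x^l/∂x'^j) g_{kl}; with g_{kl} = δ_{kl} this is Σ_k (∂x^k/∂x'^i)(∂x^k/∂x'^j).
Jacobian: ∂x/∂u = cos(α), ∂x/∂v = -sin(α), ∂y/∂u = sin(α), ∂y/∂v = cos(α)
g'_{uu} = (cos(α))(cos(α)) + (sin(α))(sin(α)) = 1
g'_{uv} = (cos(α))(-sin(α)) + (sin(α))(cos(α)) = 0
g'_{vv} = (-sin(α))(-sin(α)) + (cos(α))(cos(α)) = 1
g'_{ij} = diag(1, 1)
The Euclidean metric is invariant under rotations.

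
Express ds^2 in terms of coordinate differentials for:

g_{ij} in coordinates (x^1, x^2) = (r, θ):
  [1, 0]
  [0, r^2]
ds^2 = g_{ij} dx^i dx^j; only the non-zero components contribute.
ds^2 = dr^2 + r^2 dθ^2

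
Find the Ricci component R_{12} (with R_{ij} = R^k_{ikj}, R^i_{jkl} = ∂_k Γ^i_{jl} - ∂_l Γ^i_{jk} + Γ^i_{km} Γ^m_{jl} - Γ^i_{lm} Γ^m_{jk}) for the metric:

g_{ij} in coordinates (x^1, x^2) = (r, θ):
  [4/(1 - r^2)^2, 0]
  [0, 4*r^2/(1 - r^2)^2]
Non-zero Christoffel symbols (Γ^k_{ij} = Γ^k_{ji}):
Γ^r_{r r} = 2*r/(1 - r^2)
Γ^r_{θ θ} = (r^3 + r)/(r^2 - 1)
Γ^θ_{r θ} = (-r^2 - 1)/(r^3 - r)
R^r_{r r θ} = 0 (a repeated index in an antisymmetric pair)
R^θ_{r θ θ} = 0 (a repeated index in an antisymmetric pair)
R_{rθ} = R^r_{r r θ} + R^θ_{r θ θ} = (0) + (0) = 0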